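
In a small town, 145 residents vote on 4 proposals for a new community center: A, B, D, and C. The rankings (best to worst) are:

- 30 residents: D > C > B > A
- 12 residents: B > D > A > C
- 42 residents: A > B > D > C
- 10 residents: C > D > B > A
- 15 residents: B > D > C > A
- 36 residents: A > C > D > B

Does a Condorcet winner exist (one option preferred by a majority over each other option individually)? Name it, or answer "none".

A vs B: 78–67 for A.
A vs D: 78–67 for A.
A vs C: 90–55 for A.
A beats every other option head-to-head.

A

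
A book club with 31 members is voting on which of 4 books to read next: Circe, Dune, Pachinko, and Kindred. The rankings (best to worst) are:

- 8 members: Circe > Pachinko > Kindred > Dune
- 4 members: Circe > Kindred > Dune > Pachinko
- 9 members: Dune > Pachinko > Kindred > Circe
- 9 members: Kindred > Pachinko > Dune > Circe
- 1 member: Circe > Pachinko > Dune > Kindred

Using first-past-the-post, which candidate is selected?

Circe

First-place votes: Circe 13, Dune 9, Pachinko 0, Kindred 9.
Circe has the most first-place votes.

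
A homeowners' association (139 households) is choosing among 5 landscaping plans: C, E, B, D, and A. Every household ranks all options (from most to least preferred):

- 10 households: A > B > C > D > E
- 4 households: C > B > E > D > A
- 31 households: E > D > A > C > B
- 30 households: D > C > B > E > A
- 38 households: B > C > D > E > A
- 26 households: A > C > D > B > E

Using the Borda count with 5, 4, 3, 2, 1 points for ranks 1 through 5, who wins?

D

C: 10·3 + 4·5 + 31·2 + 30·4 + 38·4 + 26·4 = 488
E: 10·1 + 4·3 + 31·5 + 30·2 + 38·2 + 26·1 = 339
B: 10·4 + 4·4 + 31·1 + 30·3 + 38·5 + 26·2 = 419
D: 10·2 + 4·2 + 31·4 + 30·5 + 38·3 + 26·3 = 494
A: 10·5 + 4·1 + 31·3 + 30·1 + 38·1 + 26·5 = 345
D has the highest Borda score (494).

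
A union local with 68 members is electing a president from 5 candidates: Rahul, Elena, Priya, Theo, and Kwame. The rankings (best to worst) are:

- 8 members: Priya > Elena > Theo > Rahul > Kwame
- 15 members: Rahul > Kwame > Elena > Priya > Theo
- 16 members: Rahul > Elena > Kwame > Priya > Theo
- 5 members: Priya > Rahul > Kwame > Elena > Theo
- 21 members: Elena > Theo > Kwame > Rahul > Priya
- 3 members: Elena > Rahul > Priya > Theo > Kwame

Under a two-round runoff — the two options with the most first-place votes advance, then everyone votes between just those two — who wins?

Round 1 first-place votes: Rahul 31, Elena 24, Priya 13, Theo 0, Kwame 0.
Rahul and Elena advance.
Runoff: Rahul is preferred to Elena by 36 voters; Elena by 32.
Rahul wins the runoff.

Rahul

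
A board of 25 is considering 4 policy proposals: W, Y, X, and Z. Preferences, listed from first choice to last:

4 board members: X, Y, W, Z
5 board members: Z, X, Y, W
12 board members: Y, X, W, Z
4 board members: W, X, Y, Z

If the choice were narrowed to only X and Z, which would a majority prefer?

Voters preferring X to Z: 20; preferring Z to X: 5.
X wins the head-to-head.

X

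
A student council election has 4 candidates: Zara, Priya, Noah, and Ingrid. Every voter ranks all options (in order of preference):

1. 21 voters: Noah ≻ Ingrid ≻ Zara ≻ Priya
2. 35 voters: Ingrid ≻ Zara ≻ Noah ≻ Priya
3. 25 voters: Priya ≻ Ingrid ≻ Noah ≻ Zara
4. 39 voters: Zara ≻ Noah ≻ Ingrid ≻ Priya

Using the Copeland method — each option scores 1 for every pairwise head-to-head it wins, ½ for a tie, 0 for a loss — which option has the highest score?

Zara: beats Priya and Noah; loses to Ingrid → score 2.
Priya: loses to Zara, Noah, and Ingrid → score 0.
Noah: beats Priya; ties Ingrid; loses to Zara → score 1.5.
Ingrid: beats Zara and Priya; ties Noah → score 2.5.
Ingrid has the best pairwise record.

Ingrid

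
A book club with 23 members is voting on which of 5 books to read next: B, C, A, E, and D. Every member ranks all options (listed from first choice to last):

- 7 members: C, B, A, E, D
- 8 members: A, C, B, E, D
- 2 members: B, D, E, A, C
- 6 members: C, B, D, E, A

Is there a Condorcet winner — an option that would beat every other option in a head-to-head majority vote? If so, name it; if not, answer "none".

C

C vs B: 21–2 for C.
C vs A: 13–10 for C.
C vs E: 21–2 for C.
C vs D: 21–2 for C.
C beats every other option head-to-head.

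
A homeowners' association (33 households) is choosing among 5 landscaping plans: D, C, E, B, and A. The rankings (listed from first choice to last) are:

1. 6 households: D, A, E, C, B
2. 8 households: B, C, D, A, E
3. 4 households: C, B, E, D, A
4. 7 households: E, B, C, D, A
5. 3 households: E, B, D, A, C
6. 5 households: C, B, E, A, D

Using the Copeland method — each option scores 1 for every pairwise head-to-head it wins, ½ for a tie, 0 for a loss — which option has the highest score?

D: beats A; loses to C, E, and B → score 1.
C: beats D, E, and A; loses to B → score 3.
E: beats D and A; loses to C and B → score 2.
B: beats D, C, E, and A → score 4.
A: loses to D, C, E, and B → score 0.
B has the best pairwise record.

B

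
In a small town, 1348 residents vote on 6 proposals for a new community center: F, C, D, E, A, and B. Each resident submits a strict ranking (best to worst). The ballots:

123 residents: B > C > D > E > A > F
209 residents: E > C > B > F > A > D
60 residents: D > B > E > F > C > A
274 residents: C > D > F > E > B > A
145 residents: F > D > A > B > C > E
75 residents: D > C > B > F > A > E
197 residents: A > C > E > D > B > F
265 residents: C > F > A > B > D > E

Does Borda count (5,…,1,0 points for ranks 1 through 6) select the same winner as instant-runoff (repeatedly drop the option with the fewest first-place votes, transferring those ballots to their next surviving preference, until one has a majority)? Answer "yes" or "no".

Borda — scores: F 3295, C 5316, D 3379, E 2610, A 2622, B 2998. Winner: C.
Instant-runoff — R1 F 145, C 539, D 135, E 209, A 197, B 123 (B out); R2 F 145, C 662, D 135, E 209, A 197 (D out); R3 F 145, C 737, E 269, A 197 (C winner). Winner: C.
The two methods agree.

yes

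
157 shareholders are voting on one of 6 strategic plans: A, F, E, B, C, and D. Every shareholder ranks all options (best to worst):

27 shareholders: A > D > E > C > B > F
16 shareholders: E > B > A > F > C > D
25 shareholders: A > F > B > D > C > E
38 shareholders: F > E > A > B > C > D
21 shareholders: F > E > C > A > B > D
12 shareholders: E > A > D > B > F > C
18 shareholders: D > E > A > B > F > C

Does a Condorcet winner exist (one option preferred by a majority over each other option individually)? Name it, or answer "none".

none

Checking pairwise contests:
E beats A 105–52.
A beats F 98–59.
F beats E 84–73.
A beats B 141–16.
A beats C 136–21.
A beats D 139–18.
Every option loses at least one head-to-head, so there is no Condorcet winner.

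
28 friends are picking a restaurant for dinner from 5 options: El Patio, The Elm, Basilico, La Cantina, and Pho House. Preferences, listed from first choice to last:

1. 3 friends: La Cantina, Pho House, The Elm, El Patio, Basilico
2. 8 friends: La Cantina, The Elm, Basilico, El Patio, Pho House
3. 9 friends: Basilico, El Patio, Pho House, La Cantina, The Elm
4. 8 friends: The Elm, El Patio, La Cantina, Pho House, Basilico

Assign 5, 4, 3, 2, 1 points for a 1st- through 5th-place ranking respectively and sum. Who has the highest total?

La Cantina

El Patio: 3·2 + 8·2 + 9·4 + 8·4 = 90
The Elm: 3·3 + 8·4 + 9·1 + 8·5 = 90
Basilico: 3·1 + 8·3 + 9·5 + 8·1 = 80
La Cantina: 3·5 + 8·5 + 9·2 + 8·3 = 97
Pho House: 3·4 + 8·1 + 9·3 + 8·2 = 63
La Cantina has the highest Borda score (97).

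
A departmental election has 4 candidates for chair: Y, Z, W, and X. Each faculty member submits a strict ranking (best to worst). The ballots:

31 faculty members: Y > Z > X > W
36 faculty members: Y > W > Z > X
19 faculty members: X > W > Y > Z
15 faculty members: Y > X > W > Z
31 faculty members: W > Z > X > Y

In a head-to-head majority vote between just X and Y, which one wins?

Voters preferring X to Y: 50; preferring Y to X: 82.
Y wins the head-to-head.

Y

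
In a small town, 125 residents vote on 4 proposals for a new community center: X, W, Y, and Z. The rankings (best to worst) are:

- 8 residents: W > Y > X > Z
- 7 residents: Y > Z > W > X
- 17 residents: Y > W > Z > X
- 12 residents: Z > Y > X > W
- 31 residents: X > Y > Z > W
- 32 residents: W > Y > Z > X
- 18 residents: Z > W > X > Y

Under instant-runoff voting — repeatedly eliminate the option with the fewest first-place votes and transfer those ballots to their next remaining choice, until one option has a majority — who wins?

Z

Round 1: X 31, W 40, Y 24, Z 30. Eliminate Y.
Round 2: X 31, W 57, Z 37. Eliminate X.
Round 3: W 57, Z 68. Z has a majority.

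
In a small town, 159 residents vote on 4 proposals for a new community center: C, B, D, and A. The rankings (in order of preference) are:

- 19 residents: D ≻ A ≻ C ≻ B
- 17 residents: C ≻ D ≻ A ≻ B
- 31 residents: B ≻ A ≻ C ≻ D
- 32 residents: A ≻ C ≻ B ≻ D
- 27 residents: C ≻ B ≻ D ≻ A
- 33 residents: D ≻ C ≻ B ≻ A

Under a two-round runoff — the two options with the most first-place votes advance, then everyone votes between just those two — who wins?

Round 1 first-place votes: C 44, B 31, D 52, A 32.
D and C advance.
Runoff: D is preferred to C by 52 voters; C by 107.
C wins the runoff.

C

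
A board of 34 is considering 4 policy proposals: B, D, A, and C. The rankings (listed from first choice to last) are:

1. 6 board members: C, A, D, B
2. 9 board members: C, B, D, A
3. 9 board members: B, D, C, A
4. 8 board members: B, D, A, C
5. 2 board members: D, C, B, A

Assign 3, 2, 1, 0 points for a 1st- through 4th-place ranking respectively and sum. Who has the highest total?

B

B: 6·0 + 9·2 + 9·3 + 8·3 + 2·1 = 71
D: 6·1 + 9·1 + 9·2 + 8·2 + 2·3 = 55
A: 6·2 + 9·0 + 9·0 + 8·1 + 2·0 = 20
C: 6·3 + 9·3 + 9·1 + 8·0 + 2·2 = 58
B has the highest Borda score (71).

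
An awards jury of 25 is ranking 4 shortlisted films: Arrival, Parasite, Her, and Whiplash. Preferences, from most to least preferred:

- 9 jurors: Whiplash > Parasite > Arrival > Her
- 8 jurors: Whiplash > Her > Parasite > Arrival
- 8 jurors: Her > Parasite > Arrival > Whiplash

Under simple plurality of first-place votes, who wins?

Whiplash

First-place votes: Arrival 0, Parasite 0, Her 8, Whiplash 17.
Whiplash has the most first-place votes.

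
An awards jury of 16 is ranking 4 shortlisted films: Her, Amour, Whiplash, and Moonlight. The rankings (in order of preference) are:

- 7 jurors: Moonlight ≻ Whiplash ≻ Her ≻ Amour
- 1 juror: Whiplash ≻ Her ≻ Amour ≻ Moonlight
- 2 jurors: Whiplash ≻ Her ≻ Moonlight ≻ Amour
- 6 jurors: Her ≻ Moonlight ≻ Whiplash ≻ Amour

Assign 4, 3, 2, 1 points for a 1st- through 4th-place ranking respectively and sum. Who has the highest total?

Moonlight

Her: 7·2 + 1·3 + 2·3 + 6·4 = 47
Amour: 7·1 + 1·2 + 2·1 + 6·1 = 17
Whiplash: 7·3 + 1·4 + 2·4 + 6·2 = 45
Moonlight: 7·4 + 1·1 + 2·2 + 6·3 = 51
Moonlight has the highest Borda score (51).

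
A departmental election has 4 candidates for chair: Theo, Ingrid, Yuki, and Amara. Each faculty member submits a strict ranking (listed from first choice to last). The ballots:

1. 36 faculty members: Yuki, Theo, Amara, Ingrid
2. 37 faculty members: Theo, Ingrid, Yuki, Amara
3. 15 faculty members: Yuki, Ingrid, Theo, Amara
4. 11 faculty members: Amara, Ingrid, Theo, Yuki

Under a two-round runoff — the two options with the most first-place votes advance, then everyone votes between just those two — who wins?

Yuki

Round 1 first-place votes: Theo 37, Ingrid 0, Yuki 51, Amara 11.
Yuki and Theo advance.
Runoff: Yuki is preferred to Theo by 51 voters; Theo by 48.
Yuki wins the runoff.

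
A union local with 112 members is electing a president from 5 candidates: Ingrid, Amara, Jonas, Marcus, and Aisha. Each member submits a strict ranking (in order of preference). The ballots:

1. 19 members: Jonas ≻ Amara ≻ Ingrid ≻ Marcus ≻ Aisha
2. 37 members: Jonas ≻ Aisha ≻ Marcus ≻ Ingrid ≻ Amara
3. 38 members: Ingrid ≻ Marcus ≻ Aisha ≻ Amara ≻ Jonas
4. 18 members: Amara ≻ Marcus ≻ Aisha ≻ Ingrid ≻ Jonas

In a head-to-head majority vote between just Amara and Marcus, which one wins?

Voters preferring Amara to Marcus: 37; preferring Marcus to Amara: 75.
Marcus wins the head-to-head.

Marcus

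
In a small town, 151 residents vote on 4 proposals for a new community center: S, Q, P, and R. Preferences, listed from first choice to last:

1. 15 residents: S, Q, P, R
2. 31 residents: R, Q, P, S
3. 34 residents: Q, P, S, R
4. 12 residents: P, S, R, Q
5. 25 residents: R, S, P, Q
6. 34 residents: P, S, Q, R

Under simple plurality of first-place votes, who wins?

First-place votes: S 15, Q 34, P 46, R 56.
R has the most first-place votes.

R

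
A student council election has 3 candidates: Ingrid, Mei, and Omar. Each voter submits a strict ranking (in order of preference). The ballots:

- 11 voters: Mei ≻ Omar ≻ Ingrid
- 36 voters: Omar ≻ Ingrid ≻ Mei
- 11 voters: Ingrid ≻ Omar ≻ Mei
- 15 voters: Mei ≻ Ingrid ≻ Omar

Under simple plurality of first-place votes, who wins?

Omar

First-place votes: Ingrid 11, Mei 26, Omar 36.
Omar has the most first-place votes.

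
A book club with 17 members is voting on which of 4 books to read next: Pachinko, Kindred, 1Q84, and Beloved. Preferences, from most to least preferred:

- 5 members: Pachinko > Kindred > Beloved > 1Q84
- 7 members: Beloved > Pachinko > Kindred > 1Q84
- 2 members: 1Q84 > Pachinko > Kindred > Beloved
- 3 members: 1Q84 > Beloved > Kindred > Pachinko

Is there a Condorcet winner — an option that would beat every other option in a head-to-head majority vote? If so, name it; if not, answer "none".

Beloved vs Pachinko: 10–7 for Beloved.
Beloved vs Kindred: 10–7 for Beloved.
Beloved vs 1Q84: 12–5 for Beloved.
Beloved beats every other option head-to-head.

Beloved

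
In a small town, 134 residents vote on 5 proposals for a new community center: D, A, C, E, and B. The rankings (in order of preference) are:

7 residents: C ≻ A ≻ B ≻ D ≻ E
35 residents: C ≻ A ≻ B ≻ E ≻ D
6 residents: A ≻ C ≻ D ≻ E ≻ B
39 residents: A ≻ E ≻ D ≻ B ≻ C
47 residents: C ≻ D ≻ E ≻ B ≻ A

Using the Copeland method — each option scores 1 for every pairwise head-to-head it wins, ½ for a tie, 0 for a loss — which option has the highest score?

C

D: beats B; loses to A, C, and E → score 1.
A: beats D, E, and B; loses to C → score 3.
C: beats D, A, E, and B → score 4.
E: beats D and B; loses to A and C → score 2.
B: loses to D, A, C, and E → score 0.
C has the best pairwise record.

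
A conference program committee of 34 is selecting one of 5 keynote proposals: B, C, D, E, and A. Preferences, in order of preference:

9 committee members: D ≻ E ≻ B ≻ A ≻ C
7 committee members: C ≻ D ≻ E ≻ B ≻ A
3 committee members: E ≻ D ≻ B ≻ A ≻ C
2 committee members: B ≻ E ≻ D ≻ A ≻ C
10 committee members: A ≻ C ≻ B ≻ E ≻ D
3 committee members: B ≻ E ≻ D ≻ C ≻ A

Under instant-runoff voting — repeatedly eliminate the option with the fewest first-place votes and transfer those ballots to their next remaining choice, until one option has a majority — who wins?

D

Round 1: B 5, C 7, D 9, E 3, A 10. Eliminate E.
Round 2: B 5, C 7, D 12, A 10. Eliminate B.
Round 3: C 7, D 17, A 10. Eliminate C.
Round 4: D 24, A 10. D has a majority.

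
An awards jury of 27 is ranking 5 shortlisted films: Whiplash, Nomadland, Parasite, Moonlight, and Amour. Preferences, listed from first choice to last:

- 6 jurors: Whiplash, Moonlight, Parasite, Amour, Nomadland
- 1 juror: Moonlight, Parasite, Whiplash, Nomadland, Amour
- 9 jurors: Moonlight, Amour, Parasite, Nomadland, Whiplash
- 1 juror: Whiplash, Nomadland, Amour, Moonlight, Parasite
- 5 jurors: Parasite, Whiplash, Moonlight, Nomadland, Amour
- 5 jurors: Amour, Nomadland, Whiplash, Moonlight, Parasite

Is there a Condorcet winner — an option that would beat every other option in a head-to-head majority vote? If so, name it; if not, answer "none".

Checking pairwise contests:
Nomadland beats Whiplash 14–13.
Parasite beats Nomadland 21–6.
Moonlight beats Parasite 22–5.
Whiplash beats Moonlight 17–10.
Moonlight beats Amour 21–6.
Every option loses at least one head-to-head, so there is no Condorcet winner.

none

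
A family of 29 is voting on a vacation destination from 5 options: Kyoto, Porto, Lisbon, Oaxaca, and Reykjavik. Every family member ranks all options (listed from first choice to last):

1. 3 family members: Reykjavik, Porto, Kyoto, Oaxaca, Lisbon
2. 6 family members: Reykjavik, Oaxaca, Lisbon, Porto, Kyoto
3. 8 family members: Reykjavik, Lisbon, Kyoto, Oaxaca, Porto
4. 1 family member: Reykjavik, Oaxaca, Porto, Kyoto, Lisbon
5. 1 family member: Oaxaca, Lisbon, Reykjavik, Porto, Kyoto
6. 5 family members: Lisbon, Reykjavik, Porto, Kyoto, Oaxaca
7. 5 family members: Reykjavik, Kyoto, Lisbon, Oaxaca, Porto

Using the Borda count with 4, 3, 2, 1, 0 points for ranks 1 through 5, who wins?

Kyoto: 3·2 + 6·0 + 8·2 + 1·1 + 1·0 + 5·1 + 5·3 = 43
Porto: 3·3 + 6·1 + 8·0 + 1·2 + 1·1 + 5·2 + 5·0 = 28
Lisbon: 3·0 + 6·2 + 8·3 + 1·0 + 1·3 + 5·4 + 5·2 = 69
Oaxaca: 3·1 + 6·3 + 8·1 + 1·3 + 1·4 + 5·0 + 5·1 = 41
Reykjavik: 3·4 + 6·4 + 8·4 + 1·4 + 1·2 + 5·3 + 5·4 = 109
Reykjavik has the highest Borda score (109).

Reykjavik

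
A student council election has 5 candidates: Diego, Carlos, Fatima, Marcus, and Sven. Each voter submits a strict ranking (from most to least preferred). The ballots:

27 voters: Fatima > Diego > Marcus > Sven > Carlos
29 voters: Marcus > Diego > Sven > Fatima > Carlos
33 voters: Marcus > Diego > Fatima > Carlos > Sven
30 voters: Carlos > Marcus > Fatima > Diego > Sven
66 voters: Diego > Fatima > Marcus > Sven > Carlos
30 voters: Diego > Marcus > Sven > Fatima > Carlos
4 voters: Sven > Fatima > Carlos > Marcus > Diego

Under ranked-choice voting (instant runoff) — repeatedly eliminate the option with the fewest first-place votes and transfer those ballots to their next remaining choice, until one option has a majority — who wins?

Round 1: Diego 96, Carlos 30, Fatima 27, Marcus 62, Sven 4. Eliminate Sven.
Round 2: Diego 96, Carlos 30, Fatima 31, Marcus 62. Eliminate Carlos.
Round 3: Diego 96, Fatima 31, Marcus 92. Eliminate Fatima.
Round 4: Diego 123, Marcus 96. Diego has a majority.

Diego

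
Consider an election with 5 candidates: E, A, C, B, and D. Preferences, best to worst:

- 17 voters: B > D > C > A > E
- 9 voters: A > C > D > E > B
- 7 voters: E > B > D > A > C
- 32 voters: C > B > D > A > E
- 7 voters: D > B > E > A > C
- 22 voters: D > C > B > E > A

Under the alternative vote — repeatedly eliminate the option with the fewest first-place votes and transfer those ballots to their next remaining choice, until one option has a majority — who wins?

D

Round 1: E 7, A 9, C 32, B 17, D 29. Eliminate E.
Round 2: A 9, C 32, B 24, D 29. Eliminate A.
Round 3: C 41, B 24, D 29. Eliminate B.
Round 4: C 41, D 53. D has a majority.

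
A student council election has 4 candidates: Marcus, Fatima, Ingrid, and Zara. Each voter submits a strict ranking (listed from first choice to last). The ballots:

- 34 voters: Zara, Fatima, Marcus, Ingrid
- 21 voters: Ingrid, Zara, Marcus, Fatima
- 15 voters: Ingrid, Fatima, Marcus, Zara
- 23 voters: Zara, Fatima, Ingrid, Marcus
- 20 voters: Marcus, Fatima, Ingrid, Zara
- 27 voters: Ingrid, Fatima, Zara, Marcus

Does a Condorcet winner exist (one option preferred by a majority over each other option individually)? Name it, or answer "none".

Checking pairwise contests:
Fatima beats Marcus 99–41.
Zara beats Fatima 78–62.
Fatima beats Ingrid 77–63.
Ingrid beats Zara 83–57.
Every option loses at least one head-to-head, so there is no Condorcet winner.

none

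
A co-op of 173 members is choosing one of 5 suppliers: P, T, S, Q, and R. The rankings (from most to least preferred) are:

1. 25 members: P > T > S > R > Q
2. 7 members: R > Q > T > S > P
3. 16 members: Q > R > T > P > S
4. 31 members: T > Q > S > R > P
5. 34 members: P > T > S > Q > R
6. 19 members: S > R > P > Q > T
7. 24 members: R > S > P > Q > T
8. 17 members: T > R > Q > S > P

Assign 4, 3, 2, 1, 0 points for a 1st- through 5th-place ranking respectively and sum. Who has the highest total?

T

P: 25·4 + 7·0 + 16·1 + 31·0 + 34·4 + 19·2 + 24·2 + 17·0 = 338
T: 25·3 + 7·2 + 16·2 + 31·4 + 34·3 + 19·0 + 24·0 + 17·4 = 415
S: 25·2 + 7·1 + 16·0 + 31·2 + 34·2 + 19·4 + 24·3 + 17·1 = 352
Q: 25·0 + 7·3 + 16·4 + 31·3 + 34·1 + 19·1 + 24·1 + 17·2 = 289
R: 25·1 + 7·4 + 16·3 + 31·1 + 34·0 + 19·3 + 24·4 + 17·3 = 336
T has the highest Borda score (415).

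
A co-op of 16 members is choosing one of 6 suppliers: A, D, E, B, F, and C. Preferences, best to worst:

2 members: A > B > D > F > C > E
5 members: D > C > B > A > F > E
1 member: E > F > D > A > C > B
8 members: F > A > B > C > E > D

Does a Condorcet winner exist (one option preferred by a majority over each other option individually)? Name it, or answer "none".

F

F vs A: 9–7 for F.
F vs D: 9–7 for F.
F vs E: 15–1 for F.
F vs B: 9–7 for F.
F vs C: 11–5 for F.
F beats every other option head-to-head.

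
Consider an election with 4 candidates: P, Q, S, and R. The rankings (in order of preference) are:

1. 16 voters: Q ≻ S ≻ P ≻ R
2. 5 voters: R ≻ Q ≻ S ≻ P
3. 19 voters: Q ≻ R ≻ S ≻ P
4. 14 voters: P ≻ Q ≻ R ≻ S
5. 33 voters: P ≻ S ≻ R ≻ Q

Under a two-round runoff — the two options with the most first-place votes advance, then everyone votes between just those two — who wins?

P

Round 1 first-place votes: P 47, Q 35, S 0, R 5.
P and Q advance.
Runoff: P is preferred to Q by 47 voters; Q by 40.
P wins the runoff.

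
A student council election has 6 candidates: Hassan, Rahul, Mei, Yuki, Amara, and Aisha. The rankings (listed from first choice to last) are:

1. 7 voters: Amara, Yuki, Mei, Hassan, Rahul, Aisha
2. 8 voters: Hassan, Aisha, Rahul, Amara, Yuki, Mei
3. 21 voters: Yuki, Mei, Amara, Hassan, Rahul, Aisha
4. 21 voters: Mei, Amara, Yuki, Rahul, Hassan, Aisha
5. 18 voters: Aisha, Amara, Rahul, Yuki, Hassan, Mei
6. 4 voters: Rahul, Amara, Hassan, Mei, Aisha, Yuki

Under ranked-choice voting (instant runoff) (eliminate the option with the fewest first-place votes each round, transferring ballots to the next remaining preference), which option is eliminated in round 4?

Mei

Round 1: Hassan 8, Rahul 4, Mei 21, Yuki 21, Amara 7, Aisha 18. Eliminate Rahul.
Round 2: Hassan 8, Mei 21, Yuki 21, Amara 11, Aisha 18. Eliminate Hassan.
Round 3: Mei 21, Yuki 21, Amara 11, Aisha 26. Eliminate Amara.
Round 4: Mei 25, Yuki 28, Aisha 26. Eliminate Mei.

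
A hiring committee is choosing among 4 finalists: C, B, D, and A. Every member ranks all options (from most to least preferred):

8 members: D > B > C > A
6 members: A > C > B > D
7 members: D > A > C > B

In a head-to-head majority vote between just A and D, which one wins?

D

Voters preferring A to D: 6; preferring D to A: 15.
D wins the head-to-head.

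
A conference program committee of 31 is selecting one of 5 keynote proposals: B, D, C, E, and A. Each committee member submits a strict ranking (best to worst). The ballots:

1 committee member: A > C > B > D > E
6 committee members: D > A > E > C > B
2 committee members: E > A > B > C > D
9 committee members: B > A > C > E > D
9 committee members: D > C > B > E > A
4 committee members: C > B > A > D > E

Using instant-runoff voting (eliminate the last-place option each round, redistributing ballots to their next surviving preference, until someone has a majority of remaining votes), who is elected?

Round 1: B 9, D 15, C 4, E 2, A 1. Eliminate A.
Round 2: B 9, D 15, C 5, E 2. Eliminate E.
Round 3: B 11, D 15, C 5. Eliminate C.
Round 4: B 16, D 15. B has a majority.

B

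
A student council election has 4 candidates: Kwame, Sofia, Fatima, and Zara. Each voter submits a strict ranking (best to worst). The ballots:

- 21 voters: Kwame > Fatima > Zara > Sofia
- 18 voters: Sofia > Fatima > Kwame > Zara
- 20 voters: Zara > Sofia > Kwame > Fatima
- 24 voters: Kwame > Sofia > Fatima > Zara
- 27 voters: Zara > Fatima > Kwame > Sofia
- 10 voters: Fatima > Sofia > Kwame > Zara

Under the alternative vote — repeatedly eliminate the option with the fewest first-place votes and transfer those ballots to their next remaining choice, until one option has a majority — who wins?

Round 1: Kwame 45, Sofia 18, Fatima 10, Zara 47. Eliminate Fatima.
Round 2: Kwame 45, Sofia 28, Zara 47. Eliminate Sofia.
Round 3: Kwame 73, Zara 47. Kwame has a majority.

Kwame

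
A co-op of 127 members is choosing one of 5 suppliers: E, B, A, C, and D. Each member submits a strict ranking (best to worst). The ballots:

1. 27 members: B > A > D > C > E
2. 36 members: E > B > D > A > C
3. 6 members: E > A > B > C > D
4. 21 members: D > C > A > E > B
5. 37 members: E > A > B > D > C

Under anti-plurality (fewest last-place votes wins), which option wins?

Last-place votes: E 27, B 21, A 0, C 73, D 6.
A is ranked last by the fewest voters, so A wins.

A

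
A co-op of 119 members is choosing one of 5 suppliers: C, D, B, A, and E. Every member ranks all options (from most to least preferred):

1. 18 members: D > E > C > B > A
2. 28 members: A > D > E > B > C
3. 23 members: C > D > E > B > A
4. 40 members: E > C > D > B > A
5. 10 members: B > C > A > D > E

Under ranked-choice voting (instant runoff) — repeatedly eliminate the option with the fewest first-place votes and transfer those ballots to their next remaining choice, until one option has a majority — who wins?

E

Round 1: C 23, D 18, B 10, A 28, E 40. Eliminate B.
Round 2: C 33, D 18, A 28, E 40. Eliminate D.
Round 3: C 33, A 28, E 58. Eliminate A.
Round 4: C 33, E 86. E has a majority.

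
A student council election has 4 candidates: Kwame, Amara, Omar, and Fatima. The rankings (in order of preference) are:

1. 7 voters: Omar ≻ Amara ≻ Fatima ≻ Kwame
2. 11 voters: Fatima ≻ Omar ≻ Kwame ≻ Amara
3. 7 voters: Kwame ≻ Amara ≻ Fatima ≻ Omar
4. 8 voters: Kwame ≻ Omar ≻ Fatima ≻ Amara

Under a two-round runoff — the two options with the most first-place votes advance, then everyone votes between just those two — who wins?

Fatima

Round 1 first-place votes: Kwame 15, Amara 0, Omar 7, Fatima 11.
Kwame and Fatima advance.
Runoff: Kwame is preferred to Fatima by 15 voters; Fatima by 18.
Fatima wins the runoff.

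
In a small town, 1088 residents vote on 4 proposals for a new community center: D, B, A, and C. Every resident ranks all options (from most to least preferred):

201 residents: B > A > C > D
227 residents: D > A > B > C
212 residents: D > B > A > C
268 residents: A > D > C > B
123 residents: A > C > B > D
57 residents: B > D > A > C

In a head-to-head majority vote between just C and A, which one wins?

Voters preferring C to A: 0; preferring A to C: 1088.
A wins the head-to-head.

A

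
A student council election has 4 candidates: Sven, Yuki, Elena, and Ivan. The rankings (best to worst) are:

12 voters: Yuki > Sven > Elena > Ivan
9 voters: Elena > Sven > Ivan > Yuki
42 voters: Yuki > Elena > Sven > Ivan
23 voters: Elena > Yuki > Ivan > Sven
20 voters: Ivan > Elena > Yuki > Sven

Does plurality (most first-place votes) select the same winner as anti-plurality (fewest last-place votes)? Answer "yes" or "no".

Plurality — first-place votes: Sven 0, Yuki 54, Elena 32, Ivan 20. Winner: Yuki.
Anti-plurality — last-place votes: Sven 43, Yuki 9, Elena 0, Ivan 54. Winner: Elena.
The two methods disagree.

no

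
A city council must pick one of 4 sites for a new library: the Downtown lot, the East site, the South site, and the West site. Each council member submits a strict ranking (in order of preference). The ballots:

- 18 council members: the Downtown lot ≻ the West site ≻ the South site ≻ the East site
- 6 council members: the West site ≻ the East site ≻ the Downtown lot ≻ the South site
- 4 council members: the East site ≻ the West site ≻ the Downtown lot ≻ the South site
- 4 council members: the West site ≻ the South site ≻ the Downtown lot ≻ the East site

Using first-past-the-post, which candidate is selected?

First-place votes: the Downtown lot 18, the East site 4, the South site 0, the West site 10.
the Downtown lot has the most first-place votes.

the Downtown lot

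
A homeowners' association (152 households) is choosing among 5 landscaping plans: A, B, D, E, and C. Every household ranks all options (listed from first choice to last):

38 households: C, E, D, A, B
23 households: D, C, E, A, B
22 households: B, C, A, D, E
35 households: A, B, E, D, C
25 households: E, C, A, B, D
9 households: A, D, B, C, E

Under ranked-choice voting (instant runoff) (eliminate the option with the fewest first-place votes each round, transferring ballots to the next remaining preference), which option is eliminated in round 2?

D

Round 1: A 44, B 22, D 23, E 25, C 38. Eliminate B.
Round 2: A 44, D 23, E 25, C 60. Eliminate D.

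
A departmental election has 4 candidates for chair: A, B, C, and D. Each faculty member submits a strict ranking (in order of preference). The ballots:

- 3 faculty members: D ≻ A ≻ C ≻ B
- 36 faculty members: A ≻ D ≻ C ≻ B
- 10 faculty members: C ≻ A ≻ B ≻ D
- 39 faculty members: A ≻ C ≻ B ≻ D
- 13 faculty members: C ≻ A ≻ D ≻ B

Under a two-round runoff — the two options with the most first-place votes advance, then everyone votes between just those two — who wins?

A

Round 1 first-place votes: A 75, B 0, C 23, D 3.
A and C advance.
Runoff: A is preferred to C by 78 voters; C by 23.
A wins the runoff.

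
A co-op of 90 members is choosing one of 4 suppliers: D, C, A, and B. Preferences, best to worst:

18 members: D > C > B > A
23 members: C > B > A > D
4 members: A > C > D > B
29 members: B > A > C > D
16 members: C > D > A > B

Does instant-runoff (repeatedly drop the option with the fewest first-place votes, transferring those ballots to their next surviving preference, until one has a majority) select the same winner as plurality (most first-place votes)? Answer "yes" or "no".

yes

Instant-runoff — R1 D 18, C 39, A 4, B 29 (A out); R2 D 18, C 43, B 29 (D out); R3 C 61, B 29 (C winner). Winner: C.
Plurality — first-place votes: D 18, C 39, A 4, B 29. Winner: C.
The two methods agree.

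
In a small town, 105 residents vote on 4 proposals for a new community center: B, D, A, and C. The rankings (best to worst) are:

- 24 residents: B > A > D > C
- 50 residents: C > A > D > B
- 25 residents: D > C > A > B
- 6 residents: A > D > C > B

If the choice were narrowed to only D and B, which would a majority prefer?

Voters preferring D to B: 81; preferring B to D: 24.
D wins the head-to-head.

D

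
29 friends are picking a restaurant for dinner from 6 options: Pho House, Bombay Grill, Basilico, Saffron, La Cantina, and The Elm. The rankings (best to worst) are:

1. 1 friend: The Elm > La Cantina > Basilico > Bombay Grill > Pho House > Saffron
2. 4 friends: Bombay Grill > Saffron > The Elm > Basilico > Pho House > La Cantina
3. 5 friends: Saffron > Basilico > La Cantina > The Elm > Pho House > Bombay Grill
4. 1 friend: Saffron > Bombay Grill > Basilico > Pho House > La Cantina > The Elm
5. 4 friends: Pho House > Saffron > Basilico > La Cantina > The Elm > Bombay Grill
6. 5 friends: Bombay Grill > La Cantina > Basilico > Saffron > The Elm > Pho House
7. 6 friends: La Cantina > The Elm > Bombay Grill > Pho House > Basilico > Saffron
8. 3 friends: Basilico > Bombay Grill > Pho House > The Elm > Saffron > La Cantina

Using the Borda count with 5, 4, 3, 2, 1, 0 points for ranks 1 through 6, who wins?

Pho House: 1·1 + 4·1 + 5·1 + 1·2 + 4·5 + 5·0 + 6·2 + 3·3 = 53
Bombay Grill: 1·2 + 4·5 + 5·0 + 1·4 + 4·0 + 5·5 + 6·3 + 3·4 = 81
Basilico: 1·3 + 4·2 + 5·4 + 1·3 + 4·3 + 5·3 + 6·1 + 3·5 = 82
Saffron: 1·0 + 4·4 + 5·5 + 1·5 + 4·4 + 5·2 + 6·0 + 3·1 = 75
La Cantina: 1·4 + 4·0 + 5·3 + 1·1 + 4·2 + 5·4 + 6·5 + 3·0 = 78
The Elm: 1·5 + 4·3 + 5·2 + 1·0 + 4·1 + 5·1 + 6·4 + 3·2 = 66
Basilico has the highest Borda score (82).

Basilico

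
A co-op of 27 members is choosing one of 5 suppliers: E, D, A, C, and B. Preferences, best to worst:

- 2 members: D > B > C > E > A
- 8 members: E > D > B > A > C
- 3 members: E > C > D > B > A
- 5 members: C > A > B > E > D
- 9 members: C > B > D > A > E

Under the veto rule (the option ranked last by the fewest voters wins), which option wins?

Last-place votes: E 9, D 5, A 5, C 8, B 0.
B is ranked last by the fewest voters, so B wins.

B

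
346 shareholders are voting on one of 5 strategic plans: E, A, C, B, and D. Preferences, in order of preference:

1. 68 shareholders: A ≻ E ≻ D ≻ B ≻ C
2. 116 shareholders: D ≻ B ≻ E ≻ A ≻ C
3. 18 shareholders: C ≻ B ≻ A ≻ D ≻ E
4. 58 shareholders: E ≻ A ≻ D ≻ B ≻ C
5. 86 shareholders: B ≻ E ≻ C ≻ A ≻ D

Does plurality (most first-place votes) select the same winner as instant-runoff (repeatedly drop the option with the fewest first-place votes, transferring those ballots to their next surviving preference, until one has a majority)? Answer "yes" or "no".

no

Plurality — first-place votes: E 58, A 68, C 18, B 86, D 116. Winner: D.
Instant-runoff — R1 E 58, A 68, C 18, B 86, D 116 (C out); R2 E 58, A 68, B 104, D 116 (E out); R3 A 126, B 104, D 116 (B out); R4 A 230, D 116 (A winner). Winner: A.
The two methods disagree.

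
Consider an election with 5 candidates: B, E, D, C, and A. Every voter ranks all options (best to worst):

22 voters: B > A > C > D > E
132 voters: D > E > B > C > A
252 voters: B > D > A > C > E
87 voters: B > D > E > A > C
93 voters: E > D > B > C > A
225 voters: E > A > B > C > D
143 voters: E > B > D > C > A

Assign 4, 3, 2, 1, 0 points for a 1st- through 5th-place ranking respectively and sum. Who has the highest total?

B

B: 22·4 + 132·2 + 252·4 + 87·4 + 93·2 + 225·2 + 143·3 = 2773
E: 22·0 + 132·3 + 252·0 + 87·2 + 93·4 + 225·4 + 143·4 = 2414
D: 22·1 + 132·4 + 252·3 + 87·3 + 93·3 + 225·0 + 143·2 = 2132
C: 22·2 + 132·1 + 252·1 + 87·0 + 93·1 + 225·1 + 143·1 = 889
A: 22·3 + 132·0 + 252·2 + 87·1 + 93·0 + 225·3 + 143·0 = 1332
B has the highest Borda score (2773).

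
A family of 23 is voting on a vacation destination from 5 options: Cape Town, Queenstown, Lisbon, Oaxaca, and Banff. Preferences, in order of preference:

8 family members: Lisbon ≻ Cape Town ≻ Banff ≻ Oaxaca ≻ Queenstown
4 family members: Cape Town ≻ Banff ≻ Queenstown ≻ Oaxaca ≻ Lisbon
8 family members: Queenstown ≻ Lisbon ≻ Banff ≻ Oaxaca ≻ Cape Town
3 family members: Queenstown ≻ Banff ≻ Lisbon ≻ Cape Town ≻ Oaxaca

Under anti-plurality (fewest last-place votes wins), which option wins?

Banff

Last-place votes: Cape Town 8, Queenstown 8, Lisbon 4, Oaxaca 3, Banff 0.
Banff is ranked last by the fewest voters, so Banff wins.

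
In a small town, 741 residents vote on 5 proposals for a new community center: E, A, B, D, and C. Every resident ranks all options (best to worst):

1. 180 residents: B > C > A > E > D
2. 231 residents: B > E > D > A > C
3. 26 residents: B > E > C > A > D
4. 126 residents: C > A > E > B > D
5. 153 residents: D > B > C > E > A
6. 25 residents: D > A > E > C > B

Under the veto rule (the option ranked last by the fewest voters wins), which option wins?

E

Last-place votes: E 0, A 153, B 25, D 332, C 231.
E is ranked last by the fewest voters, so E wins.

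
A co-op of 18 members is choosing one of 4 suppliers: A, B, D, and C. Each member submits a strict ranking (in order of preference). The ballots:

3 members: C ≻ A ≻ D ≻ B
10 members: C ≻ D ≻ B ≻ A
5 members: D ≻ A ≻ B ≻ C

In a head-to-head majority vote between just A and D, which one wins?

D

Voters preferring A to D: 3; preferring D to A: 15.
D wins the head-to-head.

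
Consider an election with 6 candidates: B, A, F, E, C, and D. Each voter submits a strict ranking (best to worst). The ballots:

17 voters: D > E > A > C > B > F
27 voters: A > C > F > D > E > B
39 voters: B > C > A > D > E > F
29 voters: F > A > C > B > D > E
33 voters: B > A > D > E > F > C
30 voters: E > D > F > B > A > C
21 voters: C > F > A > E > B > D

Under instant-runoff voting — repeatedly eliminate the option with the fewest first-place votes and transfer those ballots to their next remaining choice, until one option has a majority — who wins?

F

Round 1: B 72, A 27, F 29, E 30, C 21, D 17. Eliminate D.
Round 2: B 72, A 27, F 29, E 47, C 21. Eliminate C.
Round 3: B 72, A 27, F 50, E 47. Eliminate A.
Round 4: B 72, F 77, E 47. Eliminate E.
Round 5: B 89, F 107. F has a majority.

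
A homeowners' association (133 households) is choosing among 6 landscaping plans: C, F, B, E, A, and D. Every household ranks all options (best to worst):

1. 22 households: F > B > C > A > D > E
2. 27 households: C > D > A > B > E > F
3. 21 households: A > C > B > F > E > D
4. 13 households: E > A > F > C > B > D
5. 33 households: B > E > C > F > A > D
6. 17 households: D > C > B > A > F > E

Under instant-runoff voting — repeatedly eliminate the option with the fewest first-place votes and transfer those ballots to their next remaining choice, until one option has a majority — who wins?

Round 1: C 27, F 22, B 33, E 13, A 21, D 17. Eliminate E.
Round 2: C 27, F 22, B 33, A 34, D 17. Eliminate D.
Round 3: C 44, F 22, B 33, A 34. Eliminate F.
Round 4: C 44, B 55, A 34. Eliminate A.
Round 5: C 78, B 55. C has a majority.

C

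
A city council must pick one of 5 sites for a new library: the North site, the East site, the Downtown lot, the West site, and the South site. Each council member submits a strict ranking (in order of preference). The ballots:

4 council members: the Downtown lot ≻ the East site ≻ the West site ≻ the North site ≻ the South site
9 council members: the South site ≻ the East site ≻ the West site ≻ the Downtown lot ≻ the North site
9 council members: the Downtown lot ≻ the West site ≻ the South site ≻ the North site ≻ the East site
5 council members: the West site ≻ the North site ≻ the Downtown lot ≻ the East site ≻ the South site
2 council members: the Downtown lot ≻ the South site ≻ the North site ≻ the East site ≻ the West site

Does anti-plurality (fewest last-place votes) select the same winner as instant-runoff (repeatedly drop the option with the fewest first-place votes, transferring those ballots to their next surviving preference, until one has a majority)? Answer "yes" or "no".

yes

Anti-plurality — last-place votes: the North site 9, the East site 9, the Downtown lot 0, the West site 2, the South site 9. Winner: the Downtown lot.
Instant-runoff — R1 the North site 0, the East site 0, the Downtown lot 15, the West site 5, the South site 9 (the Downtown lot winner). Winner: the Downtown lot.
The two methods agree.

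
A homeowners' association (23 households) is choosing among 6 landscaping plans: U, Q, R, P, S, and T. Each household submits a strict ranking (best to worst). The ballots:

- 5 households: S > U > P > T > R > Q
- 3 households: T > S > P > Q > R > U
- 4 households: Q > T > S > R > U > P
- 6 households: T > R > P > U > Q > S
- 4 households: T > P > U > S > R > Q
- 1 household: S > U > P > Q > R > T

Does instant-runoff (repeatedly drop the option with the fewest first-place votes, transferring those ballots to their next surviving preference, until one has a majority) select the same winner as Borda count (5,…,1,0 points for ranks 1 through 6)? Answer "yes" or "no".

yes

Instant-runoff — R1 U 0, Q 4, R 0, P 0, S 6, T 13 (T winner). Winner: T.
Borda — scores: U 52, Q 34, R 45, P 61, S 62, T 91. Winner: T.
The two methods agree.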